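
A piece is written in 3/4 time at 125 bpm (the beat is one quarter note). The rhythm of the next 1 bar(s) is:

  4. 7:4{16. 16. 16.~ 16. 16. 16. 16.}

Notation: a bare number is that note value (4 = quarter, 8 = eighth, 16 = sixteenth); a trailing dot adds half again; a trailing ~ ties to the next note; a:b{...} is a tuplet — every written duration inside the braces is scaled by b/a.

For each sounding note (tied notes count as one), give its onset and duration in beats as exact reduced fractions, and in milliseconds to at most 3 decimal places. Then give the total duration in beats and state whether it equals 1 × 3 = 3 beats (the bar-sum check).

1) 0.0ms=0b +720.0ms=3/2b
2) 720.0ms=3/2b +102.857ms=3/14b
3) 822.857ms=12/7b +102.857ms=3/14b
4) 925.714ms=27/14b +205.714ms=3/7b
5) 1131.429ms=33/14b +102.857ms=3/14b
6) 1234.286ms=18/7b +102.857ms=3/14b
7) 1337.143ms=39/14b +102.857ms=3/14b
Σ=3b of 3 (125bpm 3/4) — PASS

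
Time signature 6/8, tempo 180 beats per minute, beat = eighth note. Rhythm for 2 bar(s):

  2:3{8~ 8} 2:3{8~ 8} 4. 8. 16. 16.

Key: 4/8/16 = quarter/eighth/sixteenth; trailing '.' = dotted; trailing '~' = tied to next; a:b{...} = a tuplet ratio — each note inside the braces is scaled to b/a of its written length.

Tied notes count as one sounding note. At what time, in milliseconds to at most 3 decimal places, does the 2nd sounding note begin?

1. 0.0ms @ 0 + 1000.0ms (3)
2. 1000.0ms @ 3 + 1000.0ms (3)
3. 2000.0ms @ 6 + 1000.0ms (3)
4. 3000.0ms @ 9 + 500.0ms (3/2)
5. 3500.0ms @ 21/2 + 250.0ms (3/4)
6. 3750.0ms @ 45/4 + 250.0ms (3/4)

note 2 onset = 3b = 1000.0ms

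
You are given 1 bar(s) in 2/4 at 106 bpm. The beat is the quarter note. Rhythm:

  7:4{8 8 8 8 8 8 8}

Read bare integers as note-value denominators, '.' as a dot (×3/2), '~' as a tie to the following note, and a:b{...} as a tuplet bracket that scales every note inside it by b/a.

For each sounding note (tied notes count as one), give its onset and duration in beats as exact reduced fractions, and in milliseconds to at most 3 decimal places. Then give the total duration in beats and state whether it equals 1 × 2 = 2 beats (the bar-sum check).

1) 0.0ms=0b +161.725ms=2/7b
2) 161.725ms=2/7b +161.725ms=2/7b
3) 323.45ms=4/7b +161.725ms=2/7b
4) 485.175ms=6/7b +161.725ms=2/7b
5) 646.9ms=8/7b +161.725ms=2/7b
6) 808.625ms=10/7b +161.725ms=2/7b
7) 970.35ms=12/7b +161.725ms=2/7b
Σ=2b of 2 (106bpm 2/4) — PASS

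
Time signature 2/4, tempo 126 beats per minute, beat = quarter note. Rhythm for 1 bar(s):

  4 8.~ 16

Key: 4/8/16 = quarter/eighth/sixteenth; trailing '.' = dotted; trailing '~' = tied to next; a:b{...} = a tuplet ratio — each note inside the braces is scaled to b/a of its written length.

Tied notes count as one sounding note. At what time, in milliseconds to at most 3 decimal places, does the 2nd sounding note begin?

note 2 onset = 1b = 476.19ms

1. 0.0ms @ 0 + 476.19ms (1)
2. 476.19ms @ 1 + 476.19ms (1)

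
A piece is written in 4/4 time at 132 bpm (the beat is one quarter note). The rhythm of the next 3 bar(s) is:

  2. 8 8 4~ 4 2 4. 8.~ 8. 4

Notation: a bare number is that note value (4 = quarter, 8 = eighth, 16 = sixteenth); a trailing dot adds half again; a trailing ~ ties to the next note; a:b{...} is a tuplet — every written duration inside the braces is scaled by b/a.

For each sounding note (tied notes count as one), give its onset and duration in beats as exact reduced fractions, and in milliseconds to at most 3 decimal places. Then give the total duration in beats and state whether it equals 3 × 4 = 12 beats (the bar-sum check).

1) 0.0ms=0b +1363.636ms=3b
2) 1363.636ms=3b +227.273ms=1/2b
3) 1590.909ms=7/2b +227.273ms=1/2b
4) 1818.182ms=4b +909.091ms=2b
5) 2727.273ms=6b +909.091ms=2b
6) 3636.364ms=8b +681.818ms=3/2b
7) 4318.182ms=19/2b +681.818ms=3/2b
8) 5000.0ms=11b +454.545ms=1b
Σ=12b of 12 (132bpm 4/4) — PASS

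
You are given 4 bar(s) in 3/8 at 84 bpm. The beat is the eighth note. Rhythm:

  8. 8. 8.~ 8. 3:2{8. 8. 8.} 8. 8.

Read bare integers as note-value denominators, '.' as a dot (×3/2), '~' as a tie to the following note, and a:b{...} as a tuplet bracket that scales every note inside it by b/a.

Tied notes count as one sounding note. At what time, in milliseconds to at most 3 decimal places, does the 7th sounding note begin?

1. 0.0ms @ 0 + 1071.429ms (3/2)
2. 1071.429ms @ 3/2 + 1071.429ms (3/2)
3. 2142.857ms @ 3 + 2142.857ms (3)
4. 4285.714ms @ 6 + 714.286ms (1)
5. 5000.0ms @ 7 + 714.286ms (1)
6. 5714.286ms @ 8 + 714.286ms (1)
7. 6428.571ms @ 9 + 1071.429ms (3/2)
8. 7500.0ms @ 21/2 + 1071.429ms (3/2)

note 7 onset = 9b = 6428.571ms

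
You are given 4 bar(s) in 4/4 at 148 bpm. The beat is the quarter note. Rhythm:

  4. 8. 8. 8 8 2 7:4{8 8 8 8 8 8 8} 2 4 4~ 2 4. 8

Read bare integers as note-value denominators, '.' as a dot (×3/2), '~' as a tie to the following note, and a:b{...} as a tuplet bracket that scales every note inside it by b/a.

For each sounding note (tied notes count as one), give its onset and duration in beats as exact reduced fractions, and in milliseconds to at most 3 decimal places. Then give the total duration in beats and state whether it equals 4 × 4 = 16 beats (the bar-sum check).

1) 0.0ms=0b +608.108ms=3/2b
2) 608.108ms=3/2b +304.054ms=3/4b
3) 912.162ms=9/4b +304.054ms=3/4b
4) 1216.216ms=3b +202.703ms=1/2b
5) 1418.919ms=7/2b +202.703ms=1/2b
6) 1621.622ms=4b +810.811ms=2b
7) 2432.432ms=6b +115.83ms=2/7b
8) 2548.263ms=44/7b +115.83ms=2/7b
9) 2664.093ms=46/7b +115.83ms=2/7b
10) 2779.923ms=48/7b +115.83ms=2/7b
11) 2895.753ms=50/7b +115.83ms=2/7b
12) 3011.583ms=52/7b +115.83ms=2/7b
13) 3127.413ms=54/7b +115.83ms=2/7b
14) 3243.243ms=8b +810.811ms=2b
15) 4054.054ms=10b +405.405ms=1b
16) 4459.459ms=11b +1216.216ms=3b
17) 5675.676ms=14b +608.108ms=3/2b
18) 6283.784ms=31/2b +202.703ms=1/2b
Σ=16b of 16 (148bpm 4/4) — PASS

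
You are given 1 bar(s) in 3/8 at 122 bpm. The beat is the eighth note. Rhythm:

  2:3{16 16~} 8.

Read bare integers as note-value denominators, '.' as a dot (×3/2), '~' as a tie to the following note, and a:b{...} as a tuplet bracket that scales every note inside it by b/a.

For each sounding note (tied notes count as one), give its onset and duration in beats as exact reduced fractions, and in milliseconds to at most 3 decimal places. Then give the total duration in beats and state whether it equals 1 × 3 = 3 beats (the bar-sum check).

1) 0.0ms=0b +368.852ms=3/4b
2) 368.852ms=3/4b +1106.557ms=9/4b
Σ=3b of 3 (122bpm 3/8) — PASS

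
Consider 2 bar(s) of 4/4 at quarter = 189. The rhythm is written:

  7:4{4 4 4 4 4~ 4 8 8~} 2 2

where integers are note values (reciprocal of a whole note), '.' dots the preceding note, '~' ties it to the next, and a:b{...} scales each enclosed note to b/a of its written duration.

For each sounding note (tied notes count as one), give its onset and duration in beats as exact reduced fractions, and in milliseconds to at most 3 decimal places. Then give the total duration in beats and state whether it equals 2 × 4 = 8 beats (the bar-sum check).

1) 0.0ms=0b +181.406ms=4/7b
2) 181.406ms=4/7b +181.406ms=4/7b
3) 362.812ms=8/7b +181.406ms=4/7b
4) 544.218ms=12/7b +181.406ms=4/7b
5) 725.624ms=16/7b +362.812ms=8/7b
6) 1088.435ms=24/7b +90.703ms=2/7b
7) 1179.138ms=26/7b +725.624ms=16/7b
8) 1904.762ms=6b +634.921ms=2b
Σ=8b of 8 (189bpm 4/4) — PASS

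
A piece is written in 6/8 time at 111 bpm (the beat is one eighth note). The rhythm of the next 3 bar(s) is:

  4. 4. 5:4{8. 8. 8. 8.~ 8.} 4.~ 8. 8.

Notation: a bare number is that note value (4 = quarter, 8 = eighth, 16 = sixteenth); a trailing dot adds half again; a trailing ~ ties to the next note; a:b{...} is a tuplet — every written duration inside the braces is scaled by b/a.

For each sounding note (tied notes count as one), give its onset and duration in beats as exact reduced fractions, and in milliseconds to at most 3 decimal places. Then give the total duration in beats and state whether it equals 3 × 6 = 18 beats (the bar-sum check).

1) 0.0ms=0b +1621.622ms=3b
2) 1621.622ms=3b +1621.622ms=3b
3) 3243.243ms=6b +648.649ms=6/5b
4) 3891.892ms=36/5b +648.649ms=6/5b
5) 4540.541ms=42/5b +648.649ms=6/5b
6) 5189.189ms=48/5b +1297.297ms=12/5b
7) 6486.486ms=12b +2432.432ms=9/2b
8) 8918.919ms=33/2b +810.811ms=3/2b
Σ=18b of 18 (111bpm 6/8) — PASS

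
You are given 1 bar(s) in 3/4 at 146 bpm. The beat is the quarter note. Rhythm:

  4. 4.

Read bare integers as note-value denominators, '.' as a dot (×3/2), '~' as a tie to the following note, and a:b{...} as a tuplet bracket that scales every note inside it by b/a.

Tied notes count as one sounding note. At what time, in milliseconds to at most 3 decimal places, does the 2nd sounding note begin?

1. 0.0ms @ 0 + 616.438ms (3/2)
2. 616.438ms @ 3/2 + 616.438ms (3/2)

note 2 onset = 3/2b = 616.438ms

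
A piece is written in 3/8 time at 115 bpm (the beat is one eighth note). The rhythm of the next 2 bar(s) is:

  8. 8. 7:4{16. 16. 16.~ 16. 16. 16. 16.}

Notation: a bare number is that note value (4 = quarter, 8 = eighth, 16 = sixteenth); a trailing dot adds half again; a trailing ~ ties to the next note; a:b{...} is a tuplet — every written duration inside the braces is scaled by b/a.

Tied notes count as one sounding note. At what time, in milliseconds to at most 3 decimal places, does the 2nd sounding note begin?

1. 0.0ms @ 0 + 782.609ms (3/2)
2. 782.609ms @ 3/2 + 782.609ms (3/2)
3. 1565.217ms @ 3 + 223.602ms (3/7)
4. 1788.82ms @ 24/7 + 223.602ms (3/7)
5. 2012.422ms @ 27/7 + 447.205ms (6/7)
6. 2459.627ms @ 33/7 + 223.602ms (3/7)
7. 2683.23ms @ 36/7 + 223.602ms (3/7)
8. 2906.832ms @ 39/7 + 223.602ms (3/7)

note 2 onset = 3/2b = 782.609ms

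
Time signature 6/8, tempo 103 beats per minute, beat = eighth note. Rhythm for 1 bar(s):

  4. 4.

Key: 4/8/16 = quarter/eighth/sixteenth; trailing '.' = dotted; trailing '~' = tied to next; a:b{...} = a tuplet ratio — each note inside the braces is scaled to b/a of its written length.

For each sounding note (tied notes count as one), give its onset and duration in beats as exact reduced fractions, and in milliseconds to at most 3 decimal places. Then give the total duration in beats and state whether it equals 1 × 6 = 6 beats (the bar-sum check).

1) 0.0ms=0b +1747.573ms=3b
2) 1747.573ms=3b +1747.573ms=3b
Σ=6b of 6 (103bpm 6/8) — PASS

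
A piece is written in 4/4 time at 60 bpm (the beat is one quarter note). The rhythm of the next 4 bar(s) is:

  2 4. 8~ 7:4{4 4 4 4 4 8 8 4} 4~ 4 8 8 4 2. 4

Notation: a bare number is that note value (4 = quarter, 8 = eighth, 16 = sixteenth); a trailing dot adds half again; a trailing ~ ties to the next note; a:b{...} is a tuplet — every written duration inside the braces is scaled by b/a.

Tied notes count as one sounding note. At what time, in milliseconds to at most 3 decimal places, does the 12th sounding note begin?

note 12 onset = 10b = 10000.0ms

1. 0.0ms @ 0 + 2000.0ms (2)
2. 2000.0ms @ 2 + 1500.0ms (3/2)
3. 3500.0ms @ 7/2 + 1071.429ms (15/14)
4. 4571.429ms @ 32/7 + 571.429ms (4/7)
5. 5142.857ms @ 36/7 + 571.429ms (4/7)
6. 5714.286ms @ 40/7 + 571.429ms (4/7)
7. 6285.714ms @ 44/7 + 571.429ms (4/7)
8. 6857.143ms @ 48/7 + 285.714ms (2/7)
9. 7142.857ms @ 50/7 + 285.714ms (2/7)
10. 7428.571ms @ 52/7 + 571.429ms (4/7)
11. 8000.0ms @ 8 + 2000.0ms (2)
12. 10000.0ms @ 10 + 500.0ms (1/2)
13. 10500.0ms @ 21/2 + 500.0ms (1/2)
14. 11000.0ms @ 11 + 1000.0ms (1)
15. 12000.0ms @ 12 + 3000.0ms (3)
16. 15000.0ms @ 15 + 1000.0ms (1)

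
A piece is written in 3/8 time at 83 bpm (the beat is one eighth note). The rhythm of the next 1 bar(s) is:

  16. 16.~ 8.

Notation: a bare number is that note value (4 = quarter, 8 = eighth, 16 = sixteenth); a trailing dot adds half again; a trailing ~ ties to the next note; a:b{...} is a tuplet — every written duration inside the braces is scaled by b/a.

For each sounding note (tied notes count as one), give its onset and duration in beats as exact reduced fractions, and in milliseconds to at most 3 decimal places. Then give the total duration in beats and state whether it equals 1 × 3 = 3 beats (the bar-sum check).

1) 0.0ms=0b +542.169ms=3/4b
2) 542.169ms=3/4b +1626.506ms=9/4b
Σ=3b of 3 (83bpm 3/8) — PASS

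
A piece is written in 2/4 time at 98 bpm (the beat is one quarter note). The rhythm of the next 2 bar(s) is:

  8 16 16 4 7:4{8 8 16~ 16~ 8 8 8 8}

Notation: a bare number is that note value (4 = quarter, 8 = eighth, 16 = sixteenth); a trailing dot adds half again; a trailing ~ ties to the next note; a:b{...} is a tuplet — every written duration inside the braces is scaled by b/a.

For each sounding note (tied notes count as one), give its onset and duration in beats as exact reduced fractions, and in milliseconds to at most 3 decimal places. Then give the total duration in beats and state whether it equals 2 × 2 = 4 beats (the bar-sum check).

1) 0.0ms=0b +306.122ms=1/2b
2) 306.122ms=1/2b +153.061ms=1/4b
3) 459.184ms=3/4b +153.061ms=1/4b
4) 612.245ms=1b +612.245ms=1b
5) 1224.49ms=2b +174.927ms=2/7b
6) 1399.417ms=16/7b +174.927ms=2/7b
7) 1574.344ms=18/7b +349.854ms=4/7b
8) 1924.198ms=22/7b +174.927ms=2/7b
9) 2099.125ms=24/7b +174.927ms=2/7b
10) 2274.052ms=26/7b +174.927ms=2/7b
Σ=4b of 4 (98bpm 2/4) — PASS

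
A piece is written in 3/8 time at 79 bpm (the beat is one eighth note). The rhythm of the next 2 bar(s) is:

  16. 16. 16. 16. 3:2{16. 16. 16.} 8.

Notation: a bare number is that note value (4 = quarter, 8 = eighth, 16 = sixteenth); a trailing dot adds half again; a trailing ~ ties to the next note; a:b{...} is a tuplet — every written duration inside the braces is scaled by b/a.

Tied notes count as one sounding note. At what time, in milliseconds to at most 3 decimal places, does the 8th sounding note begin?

1. 0.0ms @ 0 + 569.62ms (3/4)
2. 569.62ms @ 3/4 + 569.62ms (3/4)
3. 1139.241ms @ 3/2 + 569.62ms (3/4)
4. 1708.861ms @ 9/4 + 569.62ms (3/4)
5. 2278.481ms @ 3 + 379.747ms (1/2)
6. 2658.228ms @ 7/2 + 379.747ms (1/2)
7. 3037.975ms @ 4 + 379.747ms (1/2)
8. 3417.722ms @ 9/2 + 1139.241ms (3/2)

note 8 onset = 9/2b = 3417.722ms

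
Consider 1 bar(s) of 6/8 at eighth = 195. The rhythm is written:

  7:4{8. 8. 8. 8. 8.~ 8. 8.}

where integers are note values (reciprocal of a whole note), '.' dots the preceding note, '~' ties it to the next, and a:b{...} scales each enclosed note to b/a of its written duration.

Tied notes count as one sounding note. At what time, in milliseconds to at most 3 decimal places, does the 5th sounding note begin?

note 5 onset = 24/7b = 1054.945ms

1. 0.0ms @ 0 + 263.736ms (6/7)
2. 263.736ms @ 6/7 + 263.736ms (6/7)
3. 527.473ms @ 12/7 + 263.736ms (6/7)
4. 791.209ms @ 18/7 + 263.736ms (6/7)
5. 1054.945ms @ 24/7 + 527.473ms (12/7)
6. 1582.418ms @ 36/7 + 263.736ms (6/7)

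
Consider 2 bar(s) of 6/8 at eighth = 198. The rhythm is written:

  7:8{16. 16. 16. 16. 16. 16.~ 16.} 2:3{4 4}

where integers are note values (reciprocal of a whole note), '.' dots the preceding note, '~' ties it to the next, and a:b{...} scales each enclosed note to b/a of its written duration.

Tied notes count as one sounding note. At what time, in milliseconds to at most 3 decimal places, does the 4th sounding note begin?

1. 0.0ms @ 0 + 259.74ms (6/7)
2. 259.74ms @ 6/7 + 259.74ms (6/7)
3. 519.481ms @ 12/7 + 259.74ms (6/7)
4. 779.221ms @ 18/7 + 259.74ms (6/7)
5. 1038.961ms @ 24/7 + 259.74ms (6/7)
6. 1298.701ms @ 30/7 + 519.481ms (12/7)
7. 1818.182ms @ 6 + 909.091ms (3)
8. 2727.273ms @ 9 + 909.091ms (3)

note 4 onset = 18/7b = 779.221ms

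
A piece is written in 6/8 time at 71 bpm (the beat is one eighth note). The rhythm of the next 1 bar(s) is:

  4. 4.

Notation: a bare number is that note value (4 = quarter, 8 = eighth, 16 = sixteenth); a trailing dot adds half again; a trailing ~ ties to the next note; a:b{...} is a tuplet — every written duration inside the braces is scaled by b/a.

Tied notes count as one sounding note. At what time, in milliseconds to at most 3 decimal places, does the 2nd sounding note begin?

1. 0.0ms @ 0 + 2535.211ms (3)
2. 2535.211ms @ 3 + 2535.211ms (3)

note 2 onset = 3b = 2535.211ms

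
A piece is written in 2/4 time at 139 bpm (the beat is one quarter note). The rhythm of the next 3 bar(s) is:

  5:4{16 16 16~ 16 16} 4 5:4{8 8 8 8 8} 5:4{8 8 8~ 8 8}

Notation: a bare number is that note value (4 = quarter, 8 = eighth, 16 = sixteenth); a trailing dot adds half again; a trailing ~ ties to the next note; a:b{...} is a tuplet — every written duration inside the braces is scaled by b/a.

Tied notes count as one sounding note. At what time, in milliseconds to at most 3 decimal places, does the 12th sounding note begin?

1. 0.0ms @ 0 + 86.331ms (1/5)
2. 86.331ms @ 1/5 + 86.331ms (1/5)
3. 172.662ms @ 2/5 + 172.662ms (2/5)
4. 345.324ms @ 4/5 + 86.331ms (1/5)
5. 431.655ms @ 1 + 431.655ms (1)
6. 863.309ms @ 2 + 172.662ms (2/5)
7. 1035.971ms @ 12/5 + 172.662ms (2/5)
8. 1208.633ms @ 14/5 + 172.662ms (2/5)
9. 1381.295ms @ 16/5 + 172.662ms (2/5)
10. 1553.957ms @ 18/5 + 172.662ms (2/5)
11. 1726.619ms @ 4 + 172.662ms (2/5)
12. 1899.281ms @ 22/5 + 172.662ms (2/5)
13. 2071.942ms @ 24/5 + 345.324ms (4/5)
14. 2417.266ms @ 28/5 + 172.662ms (2/5)

note 12 onset = 22/5b = 1899.281ms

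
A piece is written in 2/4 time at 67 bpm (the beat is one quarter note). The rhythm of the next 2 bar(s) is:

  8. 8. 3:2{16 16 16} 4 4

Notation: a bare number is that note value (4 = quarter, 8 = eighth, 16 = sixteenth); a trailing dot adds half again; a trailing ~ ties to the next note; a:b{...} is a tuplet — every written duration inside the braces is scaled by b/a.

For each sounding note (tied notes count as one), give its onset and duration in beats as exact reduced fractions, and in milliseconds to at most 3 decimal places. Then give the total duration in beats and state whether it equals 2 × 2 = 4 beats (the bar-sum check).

1) 0.0ms=0b +671.642ms=3/4b
2) 671.642ms=3/4b +671.642ms=3/4b
3) 1343.284ms=3/2b +149.254ms=1/6b
4) 1492.537ms=5/3b +149.254ms=1/6b
5) 1641.791ms=11/6b +149.254ms=1/6b
6) 1791.045ms=2b +895.522ms=1b
7) 2686.567ms=3b +895.522ms=1b
Σ=4b of 4 (67bpm 2/4) — PASS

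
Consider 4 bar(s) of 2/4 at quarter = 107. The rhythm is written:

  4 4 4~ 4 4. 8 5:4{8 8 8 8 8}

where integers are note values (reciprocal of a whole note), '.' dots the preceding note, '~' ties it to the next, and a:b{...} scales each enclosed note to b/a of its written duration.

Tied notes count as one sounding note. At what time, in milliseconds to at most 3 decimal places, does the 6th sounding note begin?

note 6 onset = 6b = 3364.486ms

1. 0.0ms @ 0 + 560.748ms (1)
2. 560.748ms @ 1 + 560.748ms (1)
3. 1121.495ms @ 2 + 1121.495ms (2)
4. 2242.991ms @ 4 + 841.121ms (3/2)
5. 3084.112ms @ 11/2 + 280.374ms (1/2)
6. 3364.486ms @ 6 + 224.299ms (2/5)
7. 3588.785ms @ 32/5 + 224.299ms (2/5)
8. 3813.084ms @ 34/5 + 224.299ms (2/5)
9. 4037.383ms @ 36/5 + 224.299ms (2/5)
10. 4261.682ms @ 38/5 + 224.299ms (2/5)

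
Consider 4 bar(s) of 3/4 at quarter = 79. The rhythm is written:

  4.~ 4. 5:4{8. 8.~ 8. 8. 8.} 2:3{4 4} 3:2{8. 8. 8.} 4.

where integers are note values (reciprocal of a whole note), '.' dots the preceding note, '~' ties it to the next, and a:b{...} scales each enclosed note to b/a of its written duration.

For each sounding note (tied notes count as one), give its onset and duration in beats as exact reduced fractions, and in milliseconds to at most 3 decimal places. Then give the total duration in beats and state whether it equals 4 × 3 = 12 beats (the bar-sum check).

1) 0.0ms=0b +2278.481ms=3b
2) 2278.481ms=3b +455.696ms=3/5b
3) 2734.177ms=18/5b +911.392ms=6/5b
4) 3645.57ms=24/5b +455.696ms=3/5b
5) 4101.266ms=27/5b +455.696ms=3/5b
6) 4556.962ms=6b +1139.241ms=3/2b
7) 5696.203ms=15/2b +1139.241ms=3/2b
8) 6835.443ms=9b +379.747ms=1/2b
9) 7215.19ms=19/2b +379.747ms=1/2b
10) 7594.937ms=10b +379.747ms=1/2b
11) 7974.684ms=21/2b +1139.241ms=3/2b
Σ=12b of 12 (79bpm 3/4) — PASS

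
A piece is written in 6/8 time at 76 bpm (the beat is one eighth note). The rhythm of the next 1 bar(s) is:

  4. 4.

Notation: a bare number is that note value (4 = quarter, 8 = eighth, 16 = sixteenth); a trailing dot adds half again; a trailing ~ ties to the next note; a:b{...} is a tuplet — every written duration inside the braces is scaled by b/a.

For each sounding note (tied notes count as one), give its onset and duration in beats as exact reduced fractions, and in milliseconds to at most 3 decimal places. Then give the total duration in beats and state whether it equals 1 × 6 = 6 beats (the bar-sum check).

1) 0.0ms=0b +2368.421ms=3b
2) 2368.421ms=3b +2368.421ms=3b
Σ=6b of 6 (76bpm 6/8) — PASS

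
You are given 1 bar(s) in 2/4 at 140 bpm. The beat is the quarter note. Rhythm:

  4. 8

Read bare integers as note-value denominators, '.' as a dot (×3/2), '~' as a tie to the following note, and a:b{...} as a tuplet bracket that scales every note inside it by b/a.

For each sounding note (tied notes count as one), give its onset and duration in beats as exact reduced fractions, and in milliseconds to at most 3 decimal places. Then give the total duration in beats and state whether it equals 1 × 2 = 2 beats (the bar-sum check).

1) 0.0ms=0b +642.857ms=3/2b
2) 642.857ms=3/2b +214.286ms=1/2b
Σ=2b of 2 (140bpm 2/4) — PASS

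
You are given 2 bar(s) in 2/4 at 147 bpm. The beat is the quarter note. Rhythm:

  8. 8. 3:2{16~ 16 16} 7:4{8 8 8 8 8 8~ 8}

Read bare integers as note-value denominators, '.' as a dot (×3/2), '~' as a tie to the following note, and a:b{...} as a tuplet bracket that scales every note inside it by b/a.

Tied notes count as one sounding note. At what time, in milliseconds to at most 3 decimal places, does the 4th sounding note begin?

1. 0.0ms @ 0 + 306.122ms (3/4)
2. 306.122ms @ 3/4 + 306.122ms (3/4)
3. 612.245ms @ 3/2 + 136.054ms (1/3)
4. 748.299ms @ 11/6 + 68.027ms (1/6)
5. 816.327ms @ 2 + 116.618ms (2/7)
6. 932.945ms @ 16/7 + 116.618ms (2/7)
7. 1049.563ms @ 18/7 + 116.618ms (2/7)
8. 1166.181ms @ 20/7 + 116.618ms (2/7)
9. 1282.799ms @ 22/7 + 116.618ms (2/7)
10. 1399.417ms @ 24/7 + 233.236ms (4/7)

note 4 onset = 11/6b = 748.299ms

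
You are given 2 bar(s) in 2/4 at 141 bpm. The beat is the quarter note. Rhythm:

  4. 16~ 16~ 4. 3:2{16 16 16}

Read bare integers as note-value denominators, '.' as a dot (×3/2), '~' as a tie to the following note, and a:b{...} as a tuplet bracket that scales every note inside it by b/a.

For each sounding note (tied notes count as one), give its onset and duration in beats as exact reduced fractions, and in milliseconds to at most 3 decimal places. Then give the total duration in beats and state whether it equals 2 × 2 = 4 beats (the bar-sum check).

1) 0.0ms=0b +638.298ms=3/2b
2) 638.298ms=3/2b +851.064ms=2b
3) 1489.362ms=7/2b +70.922ms=1/6b
4) 1560.284ms=11/3b +70.922ms=1/6b
5) 1631.206ms=23/6b +70.922ms=1/6b
Σ=4b of 4 (141bpm 2/4) — PASS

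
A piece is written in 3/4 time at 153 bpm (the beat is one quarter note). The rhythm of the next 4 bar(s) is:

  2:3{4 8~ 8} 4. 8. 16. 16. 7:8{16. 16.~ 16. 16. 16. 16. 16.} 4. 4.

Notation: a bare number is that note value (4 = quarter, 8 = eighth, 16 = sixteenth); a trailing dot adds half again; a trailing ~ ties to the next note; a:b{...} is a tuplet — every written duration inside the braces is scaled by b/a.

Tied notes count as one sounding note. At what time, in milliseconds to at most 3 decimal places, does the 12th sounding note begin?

1. 0.0ms @ 0 + 588.235ms (3/2)
2. 588.235ms @ 3/2 + 588.235ms (3/2)
3. 1176.471ms @ 3 + 588.235ms (3/2)
4. 1764.706ms @ 9/2 + 294.118ms (3/4)
5. 2058.824ms @ 21/4 + 147.059ms (3/8)
6. 2205.882ms @ 45/8 + 147.059ms (3/8)
7. 2352.941ms @ 6 + 168.067ms (3/7)
8. 2521.008ms @ 45/7 + 336.134ms (6/7)
9. 2857.143ms @ 51/7 + 168.067ms (3/7)
10. 3025.21ms @ 54/7 + 168.067ms (3/7)
11. 3193.277ms @ 57/7 + 168.067ms (3/7)
12. 3361.345ms @ 60/7 + 168.067ms (3/7)
13. 3529.412ms @ 9 + 588.235ms (3/2)
14. 4117.647ms @ 21/2 + 588.235ms (3/2)

note 12 onset = 60/7b = 3361.345ms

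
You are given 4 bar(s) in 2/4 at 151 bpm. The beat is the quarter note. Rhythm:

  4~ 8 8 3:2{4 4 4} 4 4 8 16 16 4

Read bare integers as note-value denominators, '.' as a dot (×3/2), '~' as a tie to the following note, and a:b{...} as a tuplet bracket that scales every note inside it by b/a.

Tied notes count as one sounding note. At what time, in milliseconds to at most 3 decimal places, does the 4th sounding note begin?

note 4 onset = 8/3b = 1059.603ms

1. 0.0ms @ 0 + 596.026ms (3/2)
2. 596.026ms @ 3/2 + 198.675ms (1/2)
3. 794.702ms @ 2 + 264.901ms (2/3)
4. 1059.603ms @ 8/3 + 264.901ms (2/3)
5. 1324.503ms @ 10/3 + 264.901ms (2/3)
6. 1589.404ms @ 4 + 397.351ms (1)
7. 1986.755ms @ 5 + 397.351ms (1)
8. 2384.106ms @ 6 + 198.675ms (1/2)
9. 2582.781ms @ 13/2 + 99.338ms (1/4)
10. 2682.119ms @ 27/4 + 99.338ms (1/4)
11. 2781.457ms @ 7 + 397.351ms (1)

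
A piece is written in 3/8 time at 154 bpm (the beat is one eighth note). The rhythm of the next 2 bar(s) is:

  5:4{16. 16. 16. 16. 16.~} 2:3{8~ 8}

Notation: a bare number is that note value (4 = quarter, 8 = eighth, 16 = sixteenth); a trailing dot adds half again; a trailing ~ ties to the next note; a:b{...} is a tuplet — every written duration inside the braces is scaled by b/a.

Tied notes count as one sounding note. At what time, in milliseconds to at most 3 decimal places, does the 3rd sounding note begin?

note 3 onset = 6/5b = 467.532ms

1. 0.0ms @ 0 + 233.766ms (3/5)
2. 233.766ms @ 3/5 + 233.766ms (3/5)
3. 467.532ms @ 6/5 + 233.766ms (3/5)
4. 701.299ms @ 9/5 + 233.766ms (3/5)
5. 935.065ms @ 12/5 + 1402.597ms (18/5)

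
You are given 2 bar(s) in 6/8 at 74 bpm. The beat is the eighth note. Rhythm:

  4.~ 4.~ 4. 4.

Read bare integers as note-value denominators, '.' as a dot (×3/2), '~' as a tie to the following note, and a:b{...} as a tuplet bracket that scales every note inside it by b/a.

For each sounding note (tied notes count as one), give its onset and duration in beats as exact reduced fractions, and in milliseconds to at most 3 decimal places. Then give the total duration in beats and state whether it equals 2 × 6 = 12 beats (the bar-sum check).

1) 0.0ms=0b +7297.297ms=9b
2) 7297.297ms=9b +2432.432ms=3b
Σ=12b of 12 (74bpm 6/8) — PASS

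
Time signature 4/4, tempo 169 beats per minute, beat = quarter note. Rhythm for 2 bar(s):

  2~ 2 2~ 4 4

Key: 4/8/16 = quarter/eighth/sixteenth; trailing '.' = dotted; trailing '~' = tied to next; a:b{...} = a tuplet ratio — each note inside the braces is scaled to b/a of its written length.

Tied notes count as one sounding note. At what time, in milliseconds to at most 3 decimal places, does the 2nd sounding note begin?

1. 0.0ms @ 0 + 1420.118ms (4)
2. 1420.118ms @ 4 + 1065.089ms (3)
3. 2485.207ms @ 7 + 355.03ms (1)

note 2 onset = 4b = 1420.118ms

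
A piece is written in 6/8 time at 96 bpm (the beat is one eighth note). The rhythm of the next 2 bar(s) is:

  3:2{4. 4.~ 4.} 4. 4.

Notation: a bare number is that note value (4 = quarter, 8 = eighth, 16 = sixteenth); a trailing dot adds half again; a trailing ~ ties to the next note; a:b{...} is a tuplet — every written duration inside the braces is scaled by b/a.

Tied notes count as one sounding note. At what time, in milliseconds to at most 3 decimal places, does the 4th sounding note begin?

1. 0.0ms @ 0 + 1250.0ms (2)
2. 1250.0ms @ 2 + 2500.0ms (4)
3. 3750.0ms @ 6 + 1875.0ms (3)
4. 5625.0ms @ 9 + 1875.0ms (3)

note 4 onset = 9b = 5625.0ms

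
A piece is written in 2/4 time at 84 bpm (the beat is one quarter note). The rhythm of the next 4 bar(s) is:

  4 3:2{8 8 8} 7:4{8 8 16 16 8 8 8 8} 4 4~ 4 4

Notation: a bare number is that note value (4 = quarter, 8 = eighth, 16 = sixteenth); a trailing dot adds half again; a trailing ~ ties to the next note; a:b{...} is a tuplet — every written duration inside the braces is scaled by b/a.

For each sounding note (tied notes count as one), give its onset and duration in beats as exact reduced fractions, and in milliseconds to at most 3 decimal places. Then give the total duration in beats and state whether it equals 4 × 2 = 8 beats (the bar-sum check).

1) 0.0ms=0b +714.286ms=1b
2) 714.286ms=1b +238.095ms=1/3b
3) 952.381ms=4/3b +238.095ms=1/3b
4) 1190.476ms=5/3b +238.095ms=1/3b
5) 1428.571ms=2b +204.082ms=2/7b
6) 1632.653ms=16/7b +204.082ms=2/7b
7) 1836.735ms=18/7b +102.041ms=1/7b
8) 1938.776ms=19/7b +102.041ms=1/7b
9) 2040.816ms=20/7b +204.082ms=2/7b
10) 2244.898ms=22/7b +204.082ms=2/7b
11) 2448.98ms=24/7b +204.082ms=2/7b
12) 2653.061ms=26/7b +204.082ms=2/7b
13) 2857.143ms=4b +714.286ms=1b
14) 3571.429ms=5b +1428.571ms=2b
15) 5000.0ms=7b +714.286ms=1b
Σ=8b of 8 (84bpm 2/4) — PASS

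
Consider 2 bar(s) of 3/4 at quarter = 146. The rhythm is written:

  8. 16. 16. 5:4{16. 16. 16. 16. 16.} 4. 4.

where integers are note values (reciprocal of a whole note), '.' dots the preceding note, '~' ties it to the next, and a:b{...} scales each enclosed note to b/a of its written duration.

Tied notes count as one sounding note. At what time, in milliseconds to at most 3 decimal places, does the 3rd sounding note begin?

1. 0.0ms @ 0 + 308.219ms (3/4)
2. 308.219ms @ 3/4 + 154.11ms (3/8)
3. 462.329ms @ 9/8 + 154.11ms (3/8)
4. 616.438ms @ 3/2 + 123.288ms (3/10)
5. 739.726ms @ 9/5 + 123.288ms (3/10)
6. 863.014ms @ 21/10 + 123.288ms (3/10)
7. 986.301ms @ 12/5 + 123.288ms (3/10)
8. 1109.589ms @ 27/10 + 123.288ms (3/10)
9. 1232.877ms @ 3 + 616.438ms (3/2)
10. 1849.315ms @ 9/2 + 616.438ms (3/2)

note 3 onset = 9/8b = 462.329ms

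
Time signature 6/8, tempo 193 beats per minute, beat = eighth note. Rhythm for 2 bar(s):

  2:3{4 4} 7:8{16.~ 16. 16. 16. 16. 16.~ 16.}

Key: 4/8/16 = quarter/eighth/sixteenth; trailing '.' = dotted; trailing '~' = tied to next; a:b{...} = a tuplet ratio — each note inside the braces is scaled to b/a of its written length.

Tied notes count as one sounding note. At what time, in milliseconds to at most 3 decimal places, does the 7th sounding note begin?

note 7 onset = 72/7b = 3197.631ms

1. 0.0ms @ 0 + 932.642ms (3)
2. 932.642ms @ 3 + 932.642ms (3)
3. 1865.285ms @ 6 + 532.939ms (12/7)
4. 2398.224ms @ 54/7 + 266.469ms (6/7)
5. 2664.693ms @ 60/7 + 266.469ms (6/7)
6. 2931.162ms @ 66/7 + 266.469ms (6/7)
7. 3197.631ms @ 72/7 + 532.939ms (12/7)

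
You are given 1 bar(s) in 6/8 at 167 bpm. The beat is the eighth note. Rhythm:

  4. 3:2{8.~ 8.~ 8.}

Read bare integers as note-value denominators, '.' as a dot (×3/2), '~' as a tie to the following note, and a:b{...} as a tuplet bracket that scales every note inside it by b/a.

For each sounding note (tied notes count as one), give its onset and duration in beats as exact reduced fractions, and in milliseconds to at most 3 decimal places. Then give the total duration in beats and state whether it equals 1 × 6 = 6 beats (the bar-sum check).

1) 0.0ms=0b +1077.844ms=3b
2) 1077.844ms=3b +1077.844ms=3b
Σ=6b of 6 (167bpm 6/8) — PASS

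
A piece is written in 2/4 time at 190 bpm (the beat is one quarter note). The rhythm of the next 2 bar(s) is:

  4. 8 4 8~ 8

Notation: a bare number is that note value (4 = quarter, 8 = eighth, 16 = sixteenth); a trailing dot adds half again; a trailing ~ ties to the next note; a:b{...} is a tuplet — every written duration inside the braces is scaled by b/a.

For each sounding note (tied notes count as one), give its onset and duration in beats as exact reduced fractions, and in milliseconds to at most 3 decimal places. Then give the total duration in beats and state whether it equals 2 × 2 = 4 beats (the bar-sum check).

1) 0.0ms=0b +473.684ms=3/2b
2) 473.684ms=3/2b +157.895ms=1/2b
3) 631.579ms=2b +315.789ms=1b
4) 947.368ms=3b +315.789ms=1b
Σ=4b of 4 (190bpm 2/4) — PASS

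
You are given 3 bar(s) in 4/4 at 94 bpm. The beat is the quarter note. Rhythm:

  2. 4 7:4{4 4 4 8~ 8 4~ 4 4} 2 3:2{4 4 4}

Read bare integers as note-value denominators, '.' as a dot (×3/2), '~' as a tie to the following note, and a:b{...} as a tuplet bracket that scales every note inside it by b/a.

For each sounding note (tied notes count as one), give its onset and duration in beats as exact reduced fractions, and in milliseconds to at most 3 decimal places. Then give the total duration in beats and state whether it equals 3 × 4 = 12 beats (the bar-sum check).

1) 0.0ms=0b +1914.894ms=3b
2) 1914.894ms=3b +638.298ms=1b
3) 2553.191ms=4b +364.742ms=4/7b
4) 2917.933ms=32/7b +364.742ms=4/7b
5) 3282.675ms=36/7b +364.742ms=4/7b
6) 3647.416ms=40/7b +364.742ms=4/7b
7) 4012.158ms=44/7b +729.483ms=8/7b
8) 4741.641ms=52/7b +364.742ms=4/7b
9) 5106.383ms=8b +1276.596ms=2b
10) 6382.979ms=10b +425.532ms=2/3b
11) 6808.511ms=32/3b +425.532ms=2/3b
12) 7234.043ms=34/3b +425.532ms=2/3b
Σ=12b of 12 (94bpm 4/4) — PASS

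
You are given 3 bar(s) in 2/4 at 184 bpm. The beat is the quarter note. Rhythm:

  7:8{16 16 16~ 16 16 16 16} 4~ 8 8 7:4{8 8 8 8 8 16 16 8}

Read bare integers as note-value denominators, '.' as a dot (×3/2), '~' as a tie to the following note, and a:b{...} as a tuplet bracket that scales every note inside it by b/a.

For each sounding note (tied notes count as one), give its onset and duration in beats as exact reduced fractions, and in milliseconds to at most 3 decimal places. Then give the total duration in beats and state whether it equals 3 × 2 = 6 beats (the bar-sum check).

1) 0.0ms=0b +93.168ms=2/7b
2) 93.168ms=2/7b +93.168ms=2/7b
3) 186.335ms=4/7b +186.335ms=4/7b
4) 372.671ms=8/7b +93.168ms=2/7b
5) 465.839ms=10/7b +93.168ms=2/7b
6) 559.006ms=12/7b +93.168ms=2/7b
7) 652.174ms=2b +489.13ms=3/2b
8) 1141.304ms=7/2b +163.043ms=1/2b
9) 1304.348ms=4b +93.168ms=2/7b
10) 1397.516ms=30/7b +93.168ms=2/7b
11) 1490.683ms=32/7b +93.168ms=2/7b
12) 1583.851ms=34/7b +93.168ms=2/7b
13) 1677.019ms=36/7b +93.168ms=2/7b
14) 1770.186ms=38/7b +46.584ms=1/7b
15) 1816.77ms=39/7b +46.584ms=1/7b
16) 1863.354ms=40/7b +93.168ms=2/7b
Σ=6b of 6 (184bpm 2/4) — PASS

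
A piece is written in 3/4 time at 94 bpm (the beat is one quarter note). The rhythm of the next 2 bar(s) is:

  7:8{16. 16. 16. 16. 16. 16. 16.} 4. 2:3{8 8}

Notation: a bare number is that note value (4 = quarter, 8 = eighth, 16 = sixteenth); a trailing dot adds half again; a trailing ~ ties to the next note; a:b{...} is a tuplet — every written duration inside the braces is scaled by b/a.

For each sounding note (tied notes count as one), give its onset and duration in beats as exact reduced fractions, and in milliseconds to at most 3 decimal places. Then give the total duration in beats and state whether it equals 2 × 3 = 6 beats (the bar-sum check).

1) 0.0ms=0b +273.556ms=3/7b
2) 273.556ms=3/7b +273.556ms=3/7b
3) 547.112ms=6/7b +273.556ms=3/7b
4) 820.669ms=9/7b +273.556ms=3/7b
5) 1094.225ms=12/7b +273.556ms=3/7b
6) 1367.781ms=15/7b +273.556ms=3/7b
7) 1641.337ms=18/7b +273.556ms=3/7b
8) 1914.894ms=3b +957.447ms=3/2b
9) 2872.34ms=9/2b +478.723ms=3/4b
10) 3351.064ms=21/4b +478.723ms=3/4b
Σ=6b of 6 (94bpm 3/4) — PASS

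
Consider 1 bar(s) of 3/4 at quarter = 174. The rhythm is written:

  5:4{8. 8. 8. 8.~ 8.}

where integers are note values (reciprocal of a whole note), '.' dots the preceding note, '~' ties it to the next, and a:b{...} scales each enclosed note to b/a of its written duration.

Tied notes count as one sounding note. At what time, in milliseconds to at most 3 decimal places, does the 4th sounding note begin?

note 4 onset = 9/5b = 620.69ms

1. 0.0ms @ 0 + 206.897ms (3/5)
2. 206.897ms @ 3/5 + 206.897ms (3/5)
3. 413.793ms @ 6/5 + 206.897ms (3/5)
4. 620.69ms @ 9/5 + 413.793ms (6/5)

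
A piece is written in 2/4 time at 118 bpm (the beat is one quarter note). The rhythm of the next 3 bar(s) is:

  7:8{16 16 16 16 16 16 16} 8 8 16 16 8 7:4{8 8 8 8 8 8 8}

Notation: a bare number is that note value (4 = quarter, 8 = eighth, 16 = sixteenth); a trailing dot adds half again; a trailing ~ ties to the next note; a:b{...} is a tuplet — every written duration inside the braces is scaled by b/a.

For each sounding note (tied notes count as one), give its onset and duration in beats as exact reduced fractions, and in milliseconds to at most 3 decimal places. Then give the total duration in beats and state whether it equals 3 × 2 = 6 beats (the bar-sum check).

1) 0.0ms=0b +145.278ms=2/7b
2) 145.278ms=2/7b +145.278ms=2/7b
3) 290.557ms=4/7b +145.278ms=2/7b
4) 435.835ms=6/7b +145.278ms=2/7b
5) 581.114ms=8/7b +145.278ms=2/7b
6) 726.392ms=10/7b +145.278ms=2/7b
7) 871.671ms=12/7b +145.278ms=2/7b
8) 1016.949ms=2b +254.237ms=1/2b
9) 1271.186ms=5/2b +254.237ms=1/2b
10) 1525.424ms=3b +127.119ms=1/4b
11) 1652.542ms=13/4b +127.119ms=1/4b
12) 1779.661ms=7/2b +254.237ms=1/2b
13) 2033.898ms=4b +145.278ms=2/7b
14) 2179.177ms=30/7b +145.278ms=2/7b
15) 2324.455ms=32/7b +145.278ms=2/7b
16) 2469.734ms=34/7b +145.278ms=2/7b
17) 2615.012ms=36/7b +145.278ms=2/7b
18) 2760.291ms=38/7b +145.278ms=2/7b
19) 2905.569ms=40/7b +145.278ms=2/7b
Σ=6b of 6 (118bpm 2/4) — PASS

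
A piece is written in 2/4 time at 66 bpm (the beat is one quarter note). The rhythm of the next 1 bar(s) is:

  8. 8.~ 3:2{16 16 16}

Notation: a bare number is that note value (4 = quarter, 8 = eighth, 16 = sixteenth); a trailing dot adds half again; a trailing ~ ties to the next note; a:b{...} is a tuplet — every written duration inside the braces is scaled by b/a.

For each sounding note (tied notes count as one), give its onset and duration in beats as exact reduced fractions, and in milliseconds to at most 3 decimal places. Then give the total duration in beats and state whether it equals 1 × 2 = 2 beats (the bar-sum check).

1) 0.0ms=0b +681.818ms=3/4b
2) 681.818ms=3/4b +833.333ms=11/12b
3) 1515.152ms=5/3b +151.515ms=1/6b
4) 1666.667ms=11/6b +151.515ms=1/6b
Σ=2b of 2 (66bpm 2/4) — PASS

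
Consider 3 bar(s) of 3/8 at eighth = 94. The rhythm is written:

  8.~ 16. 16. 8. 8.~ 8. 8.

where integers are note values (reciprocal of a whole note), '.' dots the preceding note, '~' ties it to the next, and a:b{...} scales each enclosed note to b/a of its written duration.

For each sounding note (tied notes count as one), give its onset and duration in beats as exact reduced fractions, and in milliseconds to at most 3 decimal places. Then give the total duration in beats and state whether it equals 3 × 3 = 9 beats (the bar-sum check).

1) 0.0ms=0b +1436.17ms=9/4b
2) 1436.17ms=9/4b +478.723ms=3/4b
3) 1914.894ms=3b +957.447ms=3/2b
4) 2872.34ms=9/2b +1914.894ms=3b
5) 4787.234ms=15/2b +957.447ms=3/2b
Σ=9b of 9 (94bpm 3/8) — PASS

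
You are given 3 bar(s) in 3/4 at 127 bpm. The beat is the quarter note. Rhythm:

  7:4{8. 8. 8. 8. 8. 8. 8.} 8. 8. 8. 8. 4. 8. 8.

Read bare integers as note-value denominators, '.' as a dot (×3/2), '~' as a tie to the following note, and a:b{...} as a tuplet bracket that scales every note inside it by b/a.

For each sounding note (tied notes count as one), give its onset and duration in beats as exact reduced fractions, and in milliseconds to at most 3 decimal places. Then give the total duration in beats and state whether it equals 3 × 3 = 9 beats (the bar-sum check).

1) 0.0ms=0b +202.475ms=3/7b
2) 202.475ms=3/7b +202.475ms=3/7b
3) 404.949ms=6/7b +202.475ms=3/7b
4) 607.424ms=9/7b +202.475ms=3/7b
5) 809.899ms=12/7b +202.475ms=3/7b
6) 1012.373ms=15/7b +202.475ms=3/7b
7) 1214.848ms=18/7b +202.475ms=3/7b
8) 1417.323ms=3b +354.331ms=3/4b
9) 1771.654ms=15/4b +354.331ms=3/4b
10) 2125.984ms=9/2b +354.331ms=3/4b
11) 2480.315ms=21/4b +354.331ms=3/4b
12) 2834.646ms=6b +708.661ms=3/2b
13) 3543.307ms=15/2b +354.331ms=3/4b
14) 3897.638ms=33/4b +354.331ms=3/4b
Σ=9b of 9 (127bpm 3/4) — PASS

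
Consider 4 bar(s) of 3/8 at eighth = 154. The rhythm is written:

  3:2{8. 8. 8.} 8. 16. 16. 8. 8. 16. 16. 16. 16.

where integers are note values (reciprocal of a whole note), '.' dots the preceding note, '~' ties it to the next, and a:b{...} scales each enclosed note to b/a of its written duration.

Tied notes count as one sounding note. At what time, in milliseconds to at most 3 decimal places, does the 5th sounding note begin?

1. 0.0ms @ 0 + 389.61ms (1)
2. 389.61ms @ 1 + 389.61ms (1)
3. 779.221ms @ 2 + 389.61ms (1)
4. 1168.831ms @ 3 + 584.416ms (3/2)
5. 1753.247ms @ 9/2 + 292.208ms (3/4)
6. 2045.455ms @ 21/4 + 292.208ms (3/4)
7. 2337.662ms @ 6 + 584.416ms (3/2)
8. 2922.078ms @ 15/2 + 584.416ms (3/2)
9. 3506.494ms @ 9 + 292.208ms (3/4)
10. 3798.701ms @ 39/4 + 292.208ms (3/4)
11. 4090.909ms @ 21/2 + 292.208ms (3/4)
12. 4383.117ms @ 45/4 + 292.208ms (3/4)

note 5 onset = 9/2b = 1753.247ms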